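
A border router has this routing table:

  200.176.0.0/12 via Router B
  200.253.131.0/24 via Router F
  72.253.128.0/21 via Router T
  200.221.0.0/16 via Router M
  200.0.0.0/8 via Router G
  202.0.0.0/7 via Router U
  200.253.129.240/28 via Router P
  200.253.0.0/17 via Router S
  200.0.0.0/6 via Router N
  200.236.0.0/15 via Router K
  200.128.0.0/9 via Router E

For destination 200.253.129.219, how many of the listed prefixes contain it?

Prefixes containing 200.253.129.219:
  200.0.0.0/6 (200.0.0.0 - 203.255.255.255)
  200.0.0.0/8 (200.0.0.0 - 200.255.255.255)
  200.128.0.0/9 (200.128.0.0 - 200.255.255.255)
Total matching entries: 3.

3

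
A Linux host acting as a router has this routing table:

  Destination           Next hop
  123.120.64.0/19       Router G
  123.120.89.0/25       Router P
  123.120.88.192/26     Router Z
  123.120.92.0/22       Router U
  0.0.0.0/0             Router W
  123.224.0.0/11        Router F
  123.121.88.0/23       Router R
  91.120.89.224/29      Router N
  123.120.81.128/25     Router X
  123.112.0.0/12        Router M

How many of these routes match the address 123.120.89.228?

3

Prefixes containing 123.120.89.228:
  0.0.0.0/0 (default, matches everything)
  123.112.0.0/12 (123.112.0.0 - 123.127.255.255)
  123.120.64.0/19 (123.120.64.0 - 123.120.95.255)
Total matching entries: 3.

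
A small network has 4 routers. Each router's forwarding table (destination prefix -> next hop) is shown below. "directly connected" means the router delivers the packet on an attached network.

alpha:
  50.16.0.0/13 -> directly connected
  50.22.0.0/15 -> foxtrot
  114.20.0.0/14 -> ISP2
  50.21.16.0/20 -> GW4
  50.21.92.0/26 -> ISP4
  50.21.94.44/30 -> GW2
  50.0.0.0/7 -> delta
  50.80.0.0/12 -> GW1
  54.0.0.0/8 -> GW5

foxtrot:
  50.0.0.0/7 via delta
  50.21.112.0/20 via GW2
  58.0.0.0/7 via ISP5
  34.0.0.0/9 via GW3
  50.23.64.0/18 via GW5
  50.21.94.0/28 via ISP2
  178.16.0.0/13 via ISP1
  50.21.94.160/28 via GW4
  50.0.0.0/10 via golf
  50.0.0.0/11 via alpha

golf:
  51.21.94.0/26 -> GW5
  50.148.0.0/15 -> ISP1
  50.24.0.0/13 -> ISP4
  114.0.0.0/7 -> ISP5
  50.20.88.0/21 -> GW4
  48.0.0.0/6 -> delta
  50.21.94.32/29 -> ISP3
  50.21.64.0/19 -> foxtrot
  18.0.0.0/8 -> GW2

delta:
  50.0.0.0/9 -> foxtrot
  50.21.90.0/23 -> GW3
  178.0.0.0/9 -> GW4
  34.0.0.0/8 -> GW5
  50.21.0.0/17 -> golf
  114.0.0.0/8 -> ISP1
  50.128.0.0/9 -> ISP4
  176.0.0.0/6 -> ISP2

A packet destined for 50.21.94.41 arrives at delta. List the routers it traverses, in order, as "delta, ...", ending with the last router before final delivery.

At delta: longest match for 50.21.94.41 is 50.21.0.0/17 -> golf
At golf: longest match for 50.21.94.41 is 50.21.64.0/19 -> foxtrot
At foxtrot: longest match for 50.21.94.41 is 50.0.0.0/11 -> alpha
At alpha: longest match for 50.21.94.41 is 50.16.0.0/13 -> directly connected

delta, golf, foxtrot, alpha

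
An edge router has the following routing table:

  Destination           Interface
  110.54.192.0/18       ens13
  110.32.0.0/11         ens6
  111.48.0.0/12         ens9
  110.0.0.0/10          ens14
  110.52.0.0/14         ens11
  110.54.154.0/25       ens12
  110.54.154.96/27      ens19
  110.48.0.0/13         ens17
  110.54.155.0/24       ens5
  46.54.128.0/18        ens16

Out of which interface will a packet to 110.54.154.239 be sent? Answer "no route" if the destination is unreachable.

ens11

Routes whose prefix contains 110.54.154.239:
  110.0.0.0/10 (110.0.0.0 - 110.63.255.255) -> ens14
  110.32.0.0/11 (110.32.0.0 - 110.63.255.255) -> ens6
  110.48.0.0/13 (110.48.0.0 - 110.55.255.255) -> ens17
  110.52.0.0/14 (110.52.0.0 - 110.55.255.255) -> ens11
More-specific entries that do NOT match:
  110.54.154.96/27 (110.54.154.96 - 110.54.154.127) does not contain 110.54.154.239
  110.54.154.0/25 (110.54.154.0 - 110.54.154.127) does not contain 110.54.154.239
  110.54.155.0/24 (110.54.155.0 - 110.54.155.255) does not contain 110.54.154.239
  110.54.192.0/18 (110.54.192.0 - 110.54.255.255) does not contain 110.54.154.239
  46.54.128.0/18 (46.54.128.0 - 46.54.191.255) does not contain 110.54.154.239
Longest matching prefix is /14 -> interface ens11.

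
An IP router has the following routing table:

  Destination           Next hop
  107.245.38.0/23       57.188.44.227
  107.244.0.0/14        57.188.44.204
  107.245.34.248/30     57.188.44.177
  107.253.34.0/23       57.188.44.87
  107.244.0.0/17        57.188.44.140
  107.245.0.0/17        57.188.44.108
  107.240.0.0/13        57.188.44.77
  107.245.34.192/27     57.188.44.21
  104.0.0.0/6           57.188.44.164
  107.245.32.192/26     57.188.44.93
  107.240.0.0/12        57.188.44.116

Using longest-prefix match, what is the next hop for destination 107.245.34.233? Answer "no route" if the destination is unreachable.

57.188.44.108

Routes whose prefix contains 107.245.34.233:
  104.0.0.0/6 (104.0.0.0 - 107.255.255.255) -> 57.188.44.164
  107.240.0.0/12 (107.240.0.0 - 107.255.255.255) -> 57.188.44.116
  107.240.0.0/13 (107.240.0.0 - 107.247.255.255) -> 57.188.44.77
  107.244.0.0/14 (107.244.0.0 - 107.247.255.255) -> 57.188.44.204
  107.245.0.0/17 (107.245.0.0 - 107.245.127.255) -> 57.188.44.108
More-specific entries that do NOT match:
  107.245.34.248/30 (107.245.34.248 - 107.245.34.251) does not contain 107.245.34.233
  107.245.34.192/27 (107.245.34.192 - 107.245.34.223) does not contain 107.245.34.233
  107.245.32.192/26 (107.245.32.192 - 107.245.32.255) does not contain 107.245.34.233
  107.245.38.0/23 (107.245.38.0 - 107.245.39.255) does not contain 107.245.34.233
  107.253.34.0/23 (107.253.34.0 - 107.253.35.255) does not contain 107.245.34.233
Longest matching prefix is /17 -> next hop 57.188.44.108.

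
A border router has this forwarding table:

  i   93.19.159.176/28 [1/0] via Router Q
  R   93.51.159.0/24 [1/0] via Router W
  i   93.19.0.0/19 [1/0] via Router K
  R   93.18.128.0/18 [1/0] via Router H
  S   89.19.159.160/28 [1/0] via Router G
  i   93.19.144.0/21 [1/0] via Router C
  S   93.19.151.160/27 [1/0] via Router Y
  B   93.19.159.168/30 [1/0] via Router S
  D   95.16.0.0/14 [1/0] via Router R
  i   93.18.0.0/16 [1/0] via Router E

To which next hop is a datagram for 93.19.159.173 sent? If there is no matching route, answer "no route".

no route

No entry's prefix contains 93.19.159.173; there is no default route.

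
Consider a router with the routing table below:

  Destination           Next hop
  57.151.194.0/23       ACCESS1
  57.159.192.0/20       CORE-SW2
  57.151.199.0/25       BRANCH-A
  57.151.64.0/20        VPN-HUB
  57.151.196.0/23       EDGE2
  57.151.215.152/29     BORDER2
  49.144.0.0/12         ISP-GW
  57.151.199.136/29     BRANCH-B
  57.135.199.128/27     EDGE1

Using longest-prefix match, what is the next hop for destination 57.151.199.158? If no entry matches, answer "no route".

No entry's prefix contains 57.151.199.158; there is no default route.

no route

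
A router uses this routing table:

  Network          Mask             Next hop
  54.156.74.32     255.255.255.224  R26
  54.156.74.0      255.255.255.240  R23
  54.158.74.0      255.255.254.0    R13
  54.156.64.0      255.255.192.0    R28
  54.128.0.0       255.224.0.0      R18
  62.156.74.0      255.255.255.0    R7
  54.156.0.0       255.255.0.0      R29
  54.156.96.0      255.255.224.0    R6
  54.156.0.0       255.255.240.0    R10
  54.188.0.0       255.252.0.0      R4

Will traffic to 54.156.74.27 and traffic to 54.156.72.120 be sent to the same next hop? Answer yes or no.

yes

54.156.74.27: longest match 54.156.64.0/18 -> R28
54.156.72.120: longest match 54.156.64.0/18 -> R28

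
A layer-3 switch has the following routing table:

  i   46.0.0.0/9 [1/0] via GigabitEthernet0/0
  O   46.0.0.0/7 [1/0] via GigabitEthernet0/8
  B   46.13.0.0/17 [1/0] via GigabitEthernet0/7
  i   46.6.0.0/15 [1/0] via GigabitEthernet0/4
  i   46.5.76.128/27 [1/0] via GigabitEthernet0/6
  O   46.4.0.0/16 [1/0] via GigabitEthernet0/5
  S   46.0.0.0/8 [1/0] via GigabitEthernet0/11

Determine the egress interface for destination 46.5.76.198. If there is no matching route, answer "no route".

Routes whose prefix contains 46.5.76.198:
  46.0.0.0/7 (46.0.0.0 - 47.255.255.255) -> GigabitEthernet0/8
  46.0.0.0/8 (46.0.0.0 - 46.255.255.255) -> GigabitEthernet0/11
  46.0.0.0/9 (46.0.0.0 - 46.127.255.255) -> GigabitEthernet0/0
More-specific entries that do NOT match:
  46.5.76.128/27 (46.5.76.128 - 46.5.76.159) does not contain 46.5.76.198
  46.13.0.0/17 (46.13.0.0 - 46.13.127.255) does not contain 46.5.76.198
  46.4.0.0/16 (46.4.0.0 - 46.4.255.255) does not contain 46.5.76.198
  46.6.0.0/15 (46.6.0.0 - 46.7.255.255) does not contain 46.5.76.198
Longest matching prefix is /9 -> interface GigabitEthernet0/0.

GigabitEthernet0/0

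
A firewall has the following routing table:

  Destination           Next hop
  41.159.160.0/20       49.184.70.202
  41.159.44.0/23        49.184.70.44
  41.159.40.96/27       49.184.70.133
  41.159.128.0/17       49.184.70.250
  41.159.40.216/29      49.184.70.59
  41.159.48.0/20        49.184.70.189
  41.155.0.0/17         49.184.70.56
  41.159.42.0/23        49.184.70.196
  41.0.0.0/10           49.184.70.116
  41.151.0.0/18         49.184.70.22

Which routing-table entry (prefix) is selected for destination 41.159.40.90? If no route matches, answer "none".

41.159.40.90 is outside every listed prefix and there is no default route.

none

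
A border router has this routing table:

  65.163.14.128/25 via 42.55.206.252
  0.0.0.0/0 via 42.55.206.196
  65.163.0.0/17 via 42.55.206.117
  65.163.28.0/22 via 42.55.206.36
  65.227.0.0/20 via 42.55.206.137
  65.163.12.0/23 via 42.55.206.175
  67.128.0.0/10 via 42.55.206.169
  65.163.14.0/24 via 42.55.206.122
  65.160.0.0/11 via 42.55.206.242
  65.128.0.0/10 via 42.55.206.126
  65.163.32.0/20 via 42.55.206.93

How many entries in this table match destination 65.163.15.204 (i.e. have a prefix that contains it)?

Prefixes containing 65.163.15.204:
  0.0.0.0/0 (default, matches everything)
  65.128.0.0/10 (65.128.0.0 - 65.191.255.255)
  65.160.0.0/11 (65.160.0.0 - 65.191.255.255)
  65.163.0.0/17 (65.163.0.0 - 65.163.127.255)
Total matching entries: 4.

4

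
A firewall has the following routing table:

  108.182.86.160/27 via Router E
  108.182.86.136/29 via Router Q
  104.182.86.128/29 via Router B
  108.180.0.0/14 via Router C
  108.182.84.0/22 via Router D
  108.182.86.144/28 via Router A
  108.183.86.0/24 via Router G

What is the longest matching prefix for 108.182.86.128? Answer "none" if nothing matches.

Entries matching 108.182.86.128:
  108.180.0.0/14 (108.180.0.0 - 108.183.255.255)
  108.182.84.0/22 (108.182.84.0 - 108.182.87.255)
Most specific is 108.182.84.0/22.

108.182.84.0/22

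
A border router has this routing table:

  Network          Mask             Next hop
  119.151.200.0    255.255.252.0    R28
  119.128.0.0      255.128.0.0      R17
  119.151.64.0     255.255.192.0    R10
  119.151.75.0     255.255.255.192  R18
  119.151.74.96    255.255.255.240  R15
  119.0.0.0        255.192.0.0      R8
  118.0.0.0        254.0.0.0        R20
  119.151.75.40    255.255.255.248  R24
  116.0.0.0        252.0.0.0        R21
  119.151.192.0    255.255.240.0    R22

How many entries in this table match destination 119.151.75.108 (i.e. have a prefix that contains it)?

4

Prefixes containing 119.151.75.108:
  116.0.0.0/6 (116.0.0.0 - 119.255.255.255)
  118.0.0.0/7 (118.0.0.0 - 119.255.255.255)
  119.128.0.0/9 (119.128.0.0 - 119.255.255.255)
  119.151.64.0/18 (119.151.64.0 - 119.151.127.255)
Total matching entries: 4.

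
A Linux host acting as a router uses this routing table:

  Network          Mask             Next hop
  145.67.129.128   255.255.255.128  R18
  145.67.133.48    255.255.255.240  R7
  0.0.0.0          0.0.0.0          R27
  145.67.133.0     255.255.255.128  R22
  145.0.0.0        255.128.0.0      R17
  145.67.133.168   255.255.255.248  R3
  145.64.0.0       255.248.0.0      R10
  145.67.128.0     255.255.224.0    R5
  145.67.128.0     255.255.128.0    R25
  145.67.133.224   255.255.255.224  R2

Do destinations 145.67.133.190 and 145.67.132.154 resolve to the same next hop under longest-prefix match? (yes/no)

yes

145.67.133.190: longest match 145.67.128.0/19 -> R5
145.67.132.154: longest match 145.67.128.0/19 -> R5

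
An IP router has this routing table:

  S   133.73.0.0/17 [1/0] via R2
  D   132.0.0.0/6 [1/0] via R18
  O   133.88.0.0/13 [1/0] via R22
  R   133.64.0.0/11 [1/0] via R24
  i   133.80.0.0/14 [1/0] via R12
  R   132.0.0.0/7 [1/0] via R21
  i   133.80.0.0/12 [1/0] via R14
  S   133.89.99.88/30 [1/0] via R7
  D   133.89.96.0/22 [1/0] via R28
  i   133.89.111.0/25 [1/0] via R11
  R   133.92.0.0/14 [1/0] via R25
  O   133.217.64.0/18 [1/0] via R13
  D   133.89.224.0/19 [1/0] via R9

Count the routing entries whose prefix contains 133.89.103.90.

5

Prefixes containing 133.89.103.90:
  132.0.0.0/6 (132.0.0.0 - 135.255.255.255)
  132.0.0.0/7 (132.0.0.0 - 133.255.255.255)
  133.64.0.0/11 (133.64.0.0 - 133.95.255.255)
  133.80.0.0/12 (133.80.0.0 - 133.95.255.255)
  133.88.0.0/13 (133.88.0.0 - 133.95.255.255)
Total matching entries: 5.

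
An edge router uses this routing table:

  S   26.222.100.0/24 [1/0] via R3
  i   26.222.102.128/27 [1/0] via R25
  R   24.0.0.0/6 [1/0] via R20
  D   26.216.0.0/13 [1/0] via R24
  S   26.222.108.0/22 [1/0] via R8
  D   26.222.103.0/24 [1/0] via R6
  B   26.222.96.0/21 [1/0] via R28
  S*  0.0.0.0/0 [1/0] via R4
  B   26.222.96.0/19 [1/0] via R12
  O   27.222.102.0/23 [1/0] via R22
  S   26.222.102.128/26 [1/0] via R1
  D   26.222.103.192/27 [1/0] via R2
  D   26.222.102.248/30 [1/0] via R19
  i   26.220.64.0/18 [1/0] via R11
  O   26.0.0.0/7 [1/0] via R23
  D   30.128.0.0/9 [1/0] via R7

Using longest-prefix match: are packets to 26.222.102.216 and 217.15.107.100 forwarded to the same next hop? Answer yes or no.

26.222.102.216: longest match 26.222.96.0/21 -> R28
217.15.107.100: longest match 0.0.0.0/0 -> R4

no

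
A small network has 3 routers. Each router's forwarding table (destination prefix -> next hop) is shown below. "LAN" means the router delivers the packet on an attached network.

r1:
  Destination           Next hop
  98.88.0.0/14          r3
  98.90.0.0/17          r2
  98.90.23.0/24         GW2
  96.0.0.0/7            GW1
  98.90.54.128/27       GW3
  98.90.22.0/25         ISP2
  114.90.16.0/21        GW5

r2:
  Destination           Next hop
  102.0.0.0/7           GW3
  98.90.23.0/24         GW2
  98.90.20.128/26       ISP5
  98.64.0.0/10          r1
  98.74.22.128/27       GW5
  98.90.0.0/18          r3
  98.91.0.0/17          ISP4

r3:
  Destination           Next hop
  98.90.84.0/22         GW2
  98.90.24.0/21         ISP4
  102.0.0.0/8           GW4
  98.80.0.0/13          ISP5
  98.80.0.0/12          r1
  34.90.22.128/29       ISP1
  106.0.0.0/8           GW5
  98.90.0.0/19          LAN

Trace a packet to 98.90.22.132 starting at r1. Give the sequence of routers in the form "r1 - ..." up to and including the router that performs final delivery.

At r1: longest match for 98.90.22.132 is 98.90.0.0/17 -> r2
At r2: longest match for 98.90.22.132 is 98.90.0.0/18 -> r3
At r3: longest match for 98.90.22.132 is 98.90.0.0/19 -> LAN

r1 - r2 - r3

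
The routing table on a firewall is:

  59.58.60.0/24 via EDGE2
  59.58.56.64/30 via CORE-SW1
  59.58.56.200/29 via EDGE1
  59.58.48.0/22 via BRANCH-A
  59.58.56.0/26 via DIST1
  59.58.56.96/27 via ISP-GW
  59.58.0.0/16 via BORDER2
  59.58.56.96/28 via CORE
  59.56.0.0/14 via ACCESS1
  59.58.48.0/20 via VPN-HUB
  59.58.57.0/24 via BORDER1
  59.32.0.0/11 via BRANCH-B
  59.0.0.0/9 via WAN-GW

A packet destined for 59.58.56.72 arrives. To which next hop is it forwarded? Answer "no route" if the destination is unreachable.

VPN-HUB

Routes whose prefix contains 59.58.56.72:
  59.0.0.0/9 (59.0.0.0 - 59.127.255.255) -> WAN-GW
  59.32.0.0/11 (59.32.0.0 - 59.63.255.255) -> BRANCH-B
  59.56.0.0/14 (59.56.0.0 - 59.59.255.255) -> ACCESS1
  59.58.0.0/16 (59.58.0.0 - 59.58.255.255) -> BORDER2
  59.58.48.0/20 (59.58.48.0 - 59.58.63.255) -> VPN-HUB
More-specific entries that do NOT match:
  59.58.56.64/30 (59.58.56.64 - 59.58.56.67) does not contain 59.58.56.72
  59.58.56.200/29 (59.58.56.200 - 59.58.56.207) does not contain 59.58.56.72
  59.58.56.96/28 (59.58.56.96 - 59.58.56.111) does not contain 59.58.56.72
  59.58.56.96/27 (59.58.56.96 - 59.58.56.127) does not contain 59.58.56.72
  59.58.56.0/26 (59.58.56.0 - 59.58.56.63) does not contain 59.58.56.72
  59.58.60.0/24 (59.58.60.0 - 59.58.60.255) does not contain 59.58.56.72
  59.58.57.0/24 (59.58.57.0 - 59.58.57.255) does not contain 59.58.56.72
  59.58.48.0/22 (59.58.48.0 - 59.58.51.255) does not contain 59.58.56.72
Longest matching prefix is /20 -> next hop VPN-HUB.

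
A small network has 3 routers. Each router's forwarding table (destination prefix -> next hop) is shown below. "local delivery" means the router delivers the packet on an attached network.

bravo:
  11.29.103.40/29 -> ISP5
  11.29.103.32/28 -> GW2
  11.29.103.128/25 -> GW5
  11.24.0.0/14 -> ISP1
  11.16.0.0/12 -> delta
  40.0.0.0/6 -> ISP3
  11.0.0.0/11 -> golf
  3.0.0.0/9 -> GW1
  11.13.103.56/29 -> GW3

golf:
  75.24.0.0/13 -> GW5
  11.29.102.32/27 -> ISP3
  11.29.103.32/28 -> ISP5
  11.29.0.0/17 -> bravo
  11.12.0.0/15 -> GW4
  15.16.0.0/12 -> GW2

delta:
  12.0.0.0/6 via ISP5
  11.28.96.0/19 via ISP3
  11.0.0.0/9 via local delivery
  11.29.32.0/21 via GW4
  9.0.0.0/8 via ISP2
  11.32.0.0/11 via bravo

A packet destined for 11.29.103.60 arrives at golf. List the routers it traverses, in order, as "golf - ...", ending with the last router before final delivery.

At golf: longest match for 11.29.103.60 is 11.29.0.0/17 -> bravo
At bravo: longest match for 11.29.103.60 is 11.16.0.0/12 -> delta
At delta: longest match for 11.29.103.60 is 11.0.0.0/9 -> local delivery

golf - bravo - delta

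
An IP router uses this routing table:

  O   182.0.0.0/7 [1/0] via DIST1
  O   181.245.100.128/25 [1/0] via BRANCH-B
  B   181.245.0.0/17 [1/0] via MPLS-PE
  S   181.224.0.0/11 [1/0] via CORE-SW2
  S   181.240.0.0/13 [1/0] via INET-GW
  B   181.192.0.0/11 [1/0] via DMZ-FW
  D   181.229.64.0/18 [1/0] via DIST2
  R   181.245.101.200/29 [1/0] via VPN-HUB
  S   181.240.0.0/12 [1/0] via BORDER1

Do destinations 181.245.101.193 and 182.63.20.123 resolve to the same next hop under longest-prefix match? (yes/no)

no

181.245.101.193: longest match 181.245.0.0/17 -> MPLS-PE
182.63.20.123: longest match 182.0.0.0/7 -> DIST1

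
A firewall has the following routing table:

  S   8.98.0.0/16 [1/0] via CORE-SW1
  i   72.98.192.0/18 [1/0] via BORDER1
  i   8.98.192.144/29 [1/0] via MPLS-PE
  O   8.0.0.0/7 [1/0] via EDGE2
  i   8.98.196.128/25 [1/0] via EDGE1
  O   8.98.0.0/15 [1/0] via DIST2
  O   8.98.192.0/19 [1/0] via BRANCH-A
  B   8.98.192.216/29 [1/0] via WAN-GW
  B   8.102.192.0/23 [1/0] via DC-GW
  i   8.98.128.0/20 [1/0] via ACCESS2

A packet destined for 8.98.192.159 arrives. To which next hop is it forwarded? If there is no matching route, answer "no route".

BRANCH-A

Routes whose prefix contains 8.98.192.159:
  8.0.0.0/7 (8.0.0.0 - 9.255.255.255) -> EDGE2
  8.98.0.0/15 (8.98.0.0 - 8.99.255.255) -> DIST2
  8.98.0.0/16 (8.98.0.0 - 8.98.255.255) -> CORE-SW1
  8.98.192.0/19 (8.98.192.0 - 8.98.223.255) -> BRANCH-A
More-specific entries that do NOT match:
  8.98.192.144/29 (8.98.192.144 - 8.98.192.151) does not contain 8.98.192.159
  8.98.192.216/29 (8.98.192.216 - 8.98.192.223) does not contain 8.98.192.159
  8.98.196.128/25 (8.98.196.128 - 8.98.196.255) does not contain 8.98.192.159
  8.102.192.0/23 (8.102.192.0 - 8.102.193.255) does not contain 8.98.192.159
  8.98.128.0/20 (8.98.128.0 - 8.98.143.255) does not contain 8.98.192.159
Longest matching prefix is /19 -> next hop BRANCH-A.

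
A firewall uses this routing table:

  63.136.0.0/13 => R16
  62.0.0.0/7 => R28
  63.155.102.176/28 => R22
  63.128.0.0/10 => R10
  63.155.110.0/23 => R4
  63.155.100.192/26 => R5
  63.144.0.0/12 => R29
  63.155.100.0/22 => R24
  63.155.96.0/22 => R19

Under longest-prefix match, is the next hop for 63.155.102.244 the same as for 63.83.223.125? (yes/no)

63.155.102.244: longest match 63.155.100.0/22 -> R24
63.83.223.125: longest match 62.0.0.0/7 -> R28

no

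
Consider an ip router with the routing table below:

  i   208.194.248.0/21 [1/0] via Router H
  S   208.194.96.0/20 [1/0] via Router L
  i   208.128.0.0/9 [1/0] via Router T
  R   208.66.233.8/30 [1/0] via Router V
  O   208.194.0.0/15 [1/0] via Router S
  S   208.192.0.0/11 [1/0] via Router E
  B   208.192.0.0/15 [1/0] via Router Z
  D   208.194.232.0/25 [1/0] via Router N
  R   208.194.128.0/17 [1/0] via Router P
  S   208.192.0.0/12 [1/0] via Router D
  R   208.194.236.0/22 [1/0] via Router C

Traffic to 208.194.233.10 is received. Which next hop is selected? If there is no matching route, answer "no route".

Router P

Routes whose prefix contains 208.194.233.10:
  208.128.0.0/9 (208.128.0.0 - 208.255.255.255) -> Router T
  208.192.0.0/11 (208.192.0.0 - 208.223.255.255) -> Router E
  208.192.0.0/12 (208.192.0.0 - 208.207.255.255) -> Router D
  208.194.0.0/15 (208.194.0.0 - 208.195.255.255) -> Router S
  208.194.128.0/17 (208.194.128.0 - 208.194.255.255) -> Router P
More-specific entries that do NOT match:
  208.66.233.8/30 (208.66.233.8 - 208.66.233.11) does not contain 208.194.233.10
  208.194.232.0/25 (208.194.232.0 - 208.194.232.127) does not contain 208.194.233.10
  208.194.236.0/22 (208.194.236.0 - 208.194.239.255) does not contain 208.194.233.10
  208.194.248.0/21 (208.194.248.0 - 208.194.255.255) does not contain 208.194.233.10
  208.194.96.0/20 (208.194.96.0 - 208.194.111.255) does not contain 208.194.233.10
Longest matching prefix is /17 -> next hop Router P.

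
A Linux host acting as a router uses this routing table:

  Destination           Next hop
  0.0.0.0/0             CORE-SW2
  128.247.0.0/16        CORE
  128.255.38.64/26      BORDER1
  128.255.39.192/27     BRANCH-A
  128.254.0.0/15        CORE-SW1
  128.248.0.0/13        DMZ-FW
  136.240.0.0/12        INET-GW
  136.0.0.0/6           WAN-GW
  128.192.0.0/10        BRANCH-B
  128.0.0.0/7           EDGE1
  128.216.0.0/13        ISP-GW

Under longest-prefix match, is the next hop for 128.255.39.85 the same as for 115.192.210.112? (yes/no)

128.255.39.85: longest match 128.254.0.0/15 -> CORE-SW1
115.192.210.112: longest match 0.0.0.0/0 -> CORE-SW2

no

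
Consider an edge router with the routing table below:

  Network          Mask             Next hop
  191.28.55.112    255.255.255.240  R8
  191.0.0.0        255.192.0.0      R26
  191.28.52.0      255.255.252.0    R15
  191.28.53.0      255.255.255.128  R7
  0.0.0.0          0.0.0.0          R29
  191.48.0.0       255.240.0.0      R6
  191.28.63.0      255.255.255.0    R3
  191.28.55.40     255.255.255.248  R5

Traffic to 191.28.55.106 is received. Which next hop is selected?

Routes whose prefix contains 191.28.55.106:
  0.0.0.0/0 (default, matches everything) -> R29
  191.0.0.0/10 (191.0.0.0 - 191.63.255.255) -> R26
  191.28.52.0/22 (191.28.52.0 - 191.28.55.255) -> R15
More-specific entries that do NOT match:
  191.28.55.40/29 (191.28.55.40 - 191.28.55.47) does not contain 191.28.55.106
  191.28.55.112/28 (191.28.55.112 - 191.28.55.127) does not contain 191.28.55.106
  191.28.53.0/25 (191.28.53.0 - 191.28.53.127) does not contain 191.28.55.106
  191.28.63.0/24 (191.28.63.0 - 191.28.63.255) does not contain 191.28.55.106
Longest matching prefix is /22 -> next hop R15.

R15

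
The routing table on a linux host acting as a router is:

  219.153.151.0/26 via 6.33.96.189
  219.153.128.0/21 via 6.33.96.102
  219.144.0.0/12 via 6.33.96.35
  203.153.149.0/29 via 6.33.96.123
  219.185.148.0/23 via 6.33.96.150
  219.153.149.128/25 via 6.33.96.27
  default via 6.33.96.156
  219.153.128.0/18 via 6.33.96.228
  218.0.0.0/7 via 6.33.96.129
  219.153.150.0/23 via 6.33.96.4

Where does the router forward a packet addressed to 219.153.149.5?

6.33.96.228

Routes whose prefix contains 219.153.149.5:
  0.0.0.0/0 (default, matches everything) -> 6.33.96.156
  218.0.0.0/7 (218.0.0.0 - 219.255.255.255) -> 6.33.96.129
  219.144.0.0/12 (219.144.0.0 - 219.159.255.255) -> 6.33.96.35
  219.153.128.0/18 (219.153.128.0 - 219.153.191.255) -> 6.33.96.228
More-specific entries that do NOT match:
  203.153.149.0/29 (203.153.149.0 - 203.153.149.7) does not contain 219.153.149.5
  219.153.151.0/26 (219.153.151.0 - 219.153.151.63) does not contain 219.153.149.5
  219.153.149.128/25 (219.153.149.128 - 219.153.149.255) does not contain 219.153.149.5
  219.185.148.0/23 (219.185.148.0 - 219.185.149.255) does not contain 219.153.149.5
  219.153.150.0/23 (219.153.150.0 - 219.153.151.255) does not contain 219.153.149.5
  219.153.128.0/21 (219.153.128.0 - 219.153.135.255) does not contain 219.153.149.5
Longest matching prefix is /18 -> next hop 6.33.96.228.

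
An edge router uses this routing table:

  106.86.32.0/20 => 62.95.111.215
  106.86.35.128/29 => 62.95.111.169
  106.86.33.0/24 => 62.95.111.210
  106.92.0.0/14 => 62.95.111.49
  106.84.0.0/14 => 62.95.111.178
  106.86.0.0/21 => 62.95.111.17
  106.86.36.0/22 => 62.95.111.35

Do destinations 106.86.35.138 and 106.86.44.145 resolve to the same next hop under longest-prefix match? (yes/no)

yes

106.86.35.138: longest match 106.86.32.0/20 -> 62.95.111.215
106.86.44.145: longest match 106.86.32.0/20 -> 62.95.111.215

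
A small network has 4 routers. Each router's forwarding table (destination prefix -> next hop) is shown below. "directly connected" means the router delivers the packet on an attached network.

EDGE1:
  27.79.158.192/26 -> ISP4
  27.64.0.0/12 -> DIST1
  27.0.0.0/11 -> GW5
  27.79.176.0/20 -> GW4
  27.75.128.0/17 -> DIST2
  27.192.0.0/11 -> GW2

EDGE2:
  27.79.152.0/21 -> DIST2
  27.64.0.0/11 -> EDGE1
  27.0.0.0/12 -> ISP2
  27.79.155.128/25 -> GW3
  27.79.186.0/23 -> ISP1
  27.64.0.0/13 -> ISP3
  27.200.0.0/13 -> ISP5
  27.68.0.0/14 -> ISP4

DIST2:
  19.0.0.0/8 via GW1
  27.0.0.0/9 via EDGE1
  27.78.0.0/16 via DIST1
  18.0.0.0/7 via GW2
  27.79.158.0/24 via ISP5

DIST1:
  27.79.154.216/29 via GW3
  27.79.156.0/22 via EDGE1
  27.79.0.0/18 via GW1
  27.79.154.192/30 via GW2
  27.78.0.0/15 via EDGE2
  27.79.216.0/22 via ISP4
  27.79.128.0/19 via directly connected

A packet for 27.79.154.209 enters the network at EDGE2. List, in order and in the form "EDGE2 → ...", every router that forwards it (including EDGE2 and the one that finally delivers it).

At EDGE2: longest match for 27.79.154.209 is 27.79.152.0/21 -> DIST2
At DIST2: longest match for 27.79.154.209 is 27.0.0.0/9 -> EDGE1
At EDGE1: longest match for 27.79.154.209 is 27.64.0.0/12 -> DIST1
At DIST1: longest match for 27.79.154.209 is 27.79.128.0/19 -> directly connected

EDGE2 → DIST2 → EDGE1 → DIST1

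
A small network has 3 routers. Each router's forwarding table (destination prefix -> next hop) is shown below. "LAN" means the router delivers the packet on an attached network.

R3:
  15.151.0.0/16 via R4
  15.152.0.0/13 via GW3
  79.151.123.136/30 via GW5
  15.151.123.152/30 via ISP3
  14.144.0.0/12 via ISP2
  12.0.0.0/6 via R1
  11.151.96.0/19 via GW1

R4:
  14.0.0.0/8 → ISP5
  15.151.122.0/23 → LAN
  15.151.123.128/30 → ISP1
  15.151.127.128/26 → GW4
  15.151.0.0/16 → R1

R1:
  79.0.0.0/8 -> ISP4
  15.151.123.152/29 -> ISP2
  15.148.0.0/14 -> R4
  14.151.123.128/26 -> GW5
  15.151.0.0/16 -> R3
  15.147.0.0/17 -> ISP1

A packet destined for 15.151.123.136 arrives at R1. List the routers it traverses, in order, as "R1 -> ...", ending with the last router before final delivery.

R1 -> R3 -> R4

At R1: longest match for 15.151.123.136 is 15.151.0.0/16 -> R3
At R3: longest match for 15.151.123.136 is 15.151.0.0/16 -> R4
At R4: longest match for 15.151.123.136 is 15.151.122.0/23 -> LAN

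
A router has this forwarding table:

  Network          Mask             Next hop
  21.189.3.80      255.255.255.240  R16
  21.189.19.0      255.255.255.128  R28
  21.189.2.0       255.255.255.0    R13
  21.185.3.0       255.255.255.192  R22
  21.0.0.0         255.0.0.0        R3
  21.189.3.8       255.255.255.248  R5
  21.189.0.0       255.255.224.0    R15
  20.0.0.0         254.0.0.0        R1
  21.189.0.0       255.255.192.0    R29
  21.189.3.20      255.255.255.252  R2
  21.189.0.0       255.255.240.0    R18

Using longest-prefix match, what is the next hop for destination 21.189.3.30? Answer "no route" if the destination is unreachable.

R18

Routes whose prefix contains 21.189.3.30:
  20.0.0.0/7 (20.0.0.0 - 21.255.255.255) -> R1
  21.0.0.0/8 (21.0.0.0 - 21.255.255.255) -> R3
  21.189.0.0/18 (21.189.0.0 - 21.189.63.255) -> R29
  21.189.0.0/19 (21.189.0.0 - 21.189.31.255) -> R15
  21.189.0.0/20 (21.189.0.0 - 21.189.15.255) -> R18
More-specific entries that do NOT match:
  21.189.3.20/30 (21.189.3.20 - 21.189.3.23) does not contain 21.189.3.30
  21.189.3.8/29 (21.189.3.8 - 21.189.3.15) does not contain 21.189.3.30
  21.189.3.80/28 (21.189.3.80 - 21.189.3.95) does not contain 21.189.3.30
  21.185.3.0/26 (21.185.3.0 - 21.185.3.63) does not contain 21.189.3.30
  21.189.19.0/25 (21.189.19.0 - 21.189.19.127) does not contain 21.189.3.30
  21.189.2.0/24 (21.189.2.0 - 21.189.2.255) does not contain 21.189.3.30
Longest matching prefix is /20 -> next hop R18.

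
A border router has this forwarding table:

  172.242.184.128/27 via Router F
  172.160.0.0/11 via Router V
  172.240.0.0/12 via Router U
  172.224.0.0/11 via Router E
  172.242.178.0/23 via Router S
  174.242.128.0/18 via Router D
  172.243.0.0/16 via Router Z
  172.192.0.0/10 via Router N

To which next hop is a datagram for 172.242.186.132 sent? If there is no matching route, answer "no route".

Router U

Routes whose prefix contains 172.242.186.132:
  172.192.0.0/10 (172.192.0.0 - 172.255.255.255) -> Router N
  172.224.0.0/11 (172.224.0.0 - 172.255.255.255) -> Router E
  172.240.0.0/12 (172.240.0.0 - 172.255.255.255) -> Router U
More-specific entries that do NOT match:
  172.242.184.128/27 (172.242.184.128 - 172.242.184.159) does not contain 172.242.186.132
  172.242.178.0/23 (172.242.178.0 - 172.242.179.255) does not contain 172.242.186.132
  174.242.128.0/18 (174.242.128.0 - 174.242.191.255) does not contain 172.242.186.132
  172.243.0.0/16 (172.243.0.0 - 172.243.255.255) does not contain 172.242.186.132
Longest matching prefix is /12 -> next hop Router U.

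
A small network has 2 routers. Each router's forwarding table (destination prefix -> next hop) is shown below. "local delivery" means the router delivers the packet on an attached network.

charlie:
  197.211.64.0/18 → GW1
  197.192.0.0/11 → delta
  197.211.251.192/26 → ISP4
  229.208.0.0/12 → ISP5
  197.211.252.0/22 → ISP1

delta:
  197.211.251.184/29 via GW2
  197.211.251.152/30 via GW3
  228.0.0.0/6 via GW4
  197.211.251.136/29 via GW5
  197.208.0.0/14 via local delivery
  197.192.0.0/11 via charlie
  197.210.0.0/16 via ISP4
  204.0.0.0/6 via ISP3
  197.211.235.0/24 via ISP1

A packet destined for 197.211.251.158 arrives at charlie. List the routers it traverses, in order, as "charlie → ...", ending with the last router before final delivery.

charlie → delta

At charlie: longest match for 197.211.251.158 is 197.192.0.0/11 -> delta
At delta: longest match for 197.211.251.158 is 197.208.0.0/14 -> local delivery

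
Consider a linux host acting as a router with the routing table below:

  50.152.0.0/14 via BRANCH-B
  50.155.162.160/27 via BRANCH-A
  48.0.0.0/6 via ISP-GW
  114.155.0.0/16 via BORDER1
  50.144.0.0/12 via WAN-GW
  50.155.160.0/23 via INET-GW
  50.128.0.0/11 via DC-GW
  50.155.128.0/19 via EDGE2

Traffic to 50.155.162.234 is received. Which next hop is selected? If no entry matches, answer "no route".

BRANCH-B

Routes whose prefix contains 50.155.162.234:
  48.0.0.0/6 (48.0.0.0 - 51.255.255.255) -> ISP-GW
  50.128.0.0/11 (50.128.0.0 - 50.159.255.255) -> DC-GW
  50.144.0.0/12 (50.144.0.0 - 50.159.255.255) -> WAN-GW
  50.152.0.0/14 (50.152.0.0 - 50.155.255.255) -> BRANCH-B
More-specific entries that do NOT match:
  50.155.162.160/27 (50.155.162.160 - 50.155.162.191) does not contain 50.155.162.234
  50.155.160.0/23 (50.155.160.0 - 50.155.161.255) does not contain 50.155.162.234
  50.155.128.0/19 (50.155.128.0 - 50.155.159.255) does not contain 50.155.162.234
  114.155.0.0/16 (114.155.0.0 - 114.155.255.255) does not contain 50.155.162.234
Longest matching prefix is /14 -> next hop BRANCH-B.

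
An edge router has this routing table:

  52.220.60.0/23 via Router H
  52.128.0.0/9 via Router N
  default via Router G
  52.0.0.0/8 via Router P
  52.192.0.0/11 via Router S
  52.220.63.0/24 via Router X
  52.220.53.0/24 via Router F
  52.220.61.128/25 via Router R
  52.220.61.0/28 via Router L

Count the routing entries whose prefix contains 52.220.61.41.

Prefixes containing 52.220.61.41:
  0.0.0.0/0 (default, matches everything)
  52.0.0.0/8 (52.0.0.0 - 52.255.255.255)
  52.128.0.0/9 (52.128.0.0 - 52.255.255.255)
  52.192.0.0/11 (52.192.0.0 - 52.223.255.255)
  52.220.60.0/23 (52.220.60.0 - 52.220.61.255)
Total matching entries: 5.

5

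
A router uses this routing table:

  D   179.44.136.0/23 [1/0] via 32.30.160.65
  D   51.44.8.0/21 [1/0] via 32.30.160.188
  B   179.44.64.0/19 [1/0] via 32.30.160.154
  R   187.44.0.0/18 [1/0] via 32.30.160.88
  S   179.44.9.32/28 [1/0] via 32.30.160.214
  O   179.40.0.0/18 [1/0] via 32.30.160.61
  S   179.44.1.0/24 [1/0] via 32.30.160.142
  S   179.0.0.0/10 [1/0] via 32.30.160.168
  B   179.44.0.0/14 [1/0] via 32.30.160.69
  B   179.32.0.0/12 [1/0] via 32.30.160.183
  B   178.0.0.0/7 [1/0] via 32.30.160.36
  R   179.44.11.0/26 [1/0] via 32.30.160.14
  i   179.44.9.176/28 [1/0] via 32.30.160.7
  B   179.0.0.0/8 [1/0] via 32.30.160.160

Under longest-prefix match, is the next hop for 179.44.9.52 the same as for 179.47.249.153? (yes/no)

179.44.9.52: longest match 179.44.0.0/14 -> 32.30.160.69
179.47.249.153: longest match 179.44.0.0/14 -> 32.30.160.69

yes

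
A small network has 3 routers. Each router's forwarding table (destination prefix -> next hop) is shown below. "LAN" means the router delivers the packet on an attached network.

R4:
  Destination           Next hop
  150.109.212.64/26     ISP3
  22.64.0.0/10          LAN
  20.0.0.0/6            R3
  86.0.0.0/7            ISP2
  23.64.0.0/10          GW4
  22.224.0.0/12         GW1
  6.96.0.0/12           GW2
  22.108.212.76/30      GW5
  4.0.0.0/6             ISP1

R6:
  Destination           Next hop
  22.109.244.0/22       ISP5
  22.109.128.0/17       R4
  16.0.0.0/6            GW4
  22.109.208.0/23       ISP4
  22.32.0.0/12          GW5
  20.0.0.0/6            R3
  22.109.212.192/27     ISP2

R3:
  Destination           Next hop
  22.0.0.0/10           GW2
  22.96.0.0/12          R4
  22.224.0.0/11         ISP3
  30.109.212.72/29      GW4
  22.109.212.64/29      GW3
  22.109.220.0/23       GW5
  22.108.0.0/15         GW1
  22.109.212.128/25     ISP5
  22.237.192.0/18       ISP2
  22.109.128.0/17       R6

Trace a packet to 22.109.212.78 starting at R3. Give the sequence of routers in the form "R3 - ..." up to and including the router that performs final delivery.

At R3: longest match for 22.109.212.78 is 22.109.128.0/17 -> R6
At R6: longest match for 22.109.212.78 is 22.109.128.0/17 -> R4
At R4: longest match for 22.109.212.78 is 22.64.0.0/10 -> LAN

R3 - R6 - R4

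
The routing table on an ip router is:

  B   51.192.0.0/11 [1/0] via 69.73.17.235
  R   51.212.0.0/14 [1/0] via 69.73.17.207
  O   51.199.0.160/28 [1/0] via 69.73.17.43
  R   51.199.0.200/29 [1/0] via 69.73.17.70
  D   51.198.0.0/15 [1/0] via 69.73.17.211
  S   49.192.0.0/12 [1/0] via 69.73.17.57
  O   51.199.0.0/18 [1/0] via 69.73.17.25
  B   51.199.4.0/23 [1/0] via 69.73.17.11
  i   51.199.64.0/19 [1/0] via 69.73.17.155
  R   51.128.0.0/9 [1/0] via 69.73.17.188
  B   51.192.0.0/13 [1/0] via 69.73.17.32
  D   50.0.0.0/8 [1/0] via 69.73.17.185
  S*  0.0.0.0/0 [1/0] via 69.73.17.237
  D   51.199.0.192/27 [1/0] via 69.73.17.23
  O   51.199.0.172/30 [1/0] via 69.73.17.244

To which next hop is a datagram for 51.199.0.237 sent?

69.73.17.25

Routes whose prefix contains 51.199.0.237:
  0.0.0.0/0 (default, matches everything) -> 69.73.17.237
  51.128.0.0/9 (51.128.0.0 - 51.255.255.255) -> 69.73.17.188
  51.192.0.0/11 (51.192.0.0 - 51.223.255.255) -> 69.73.17.235
  51.192.0.0/13 (51.192.0.0 - 51.199.255.255) -> 69.73.17.32
  51.198.0.0/15 (51.198.0.0 - 51.199.255.255) -> 69.73.17.211
  51.199.0.0/18 (51.199.0.0 - 51.199.63.255) -> 69.73.17.25
More-specific entries that do NOT match:
  51.199.0.172/30 (51.199.0.172 - 51.199.0.175) does not contain 51.199.0.237
  51.199.0.200/29 (51.199.0.200 - 51.199.0.207) does not contain 51.199.0.237
  51.199.0.160/28 (51.199.0.160 - 51.199.0.175) does not contain 51.199.0.237
  51.199.0.192/27 (51.199.0.192 - 51.199.0.223) does not contain 51.199.0.237
  51.199.4.0/23 (51.199.4.0 - 51.199.5.255) does not contain 51.199.0.237
  51.199.64.0/19 (51.199.64.0 - 51.199.95.255) does not contain 51.199.0.237
Longest matching prefix is /18 -> next hop 69.73.17.25.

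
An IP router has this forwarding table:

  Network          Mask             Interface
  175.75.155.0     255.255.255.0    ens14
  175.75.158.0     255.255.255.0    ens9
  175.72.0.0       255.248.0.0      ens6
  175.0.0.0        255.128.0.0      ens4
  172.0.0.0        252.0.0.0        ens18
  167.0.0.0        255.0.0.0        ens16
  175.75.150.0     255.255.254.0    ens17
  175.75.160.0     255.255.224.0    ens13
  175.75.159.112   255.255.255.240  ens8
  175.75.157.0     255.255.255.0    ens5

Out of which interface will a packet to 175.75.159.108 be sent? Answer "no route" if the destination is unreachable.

Routes whose prefix contains 175.75.159.108:
  172.0.0.0/6 (172.0.0.0 - 175.255.255.255) -> ens18
  175.0.0.0/9 (175.0.0.0 - 175.127.255.255) -> ens4
  175.72.0.0/13 (175.72.0.0 - 175.79.255.255) -> ens6
More-specific entries that do NOT match:
  175.75.159.112/28 (175.75.159.112 - 175.75.159.127) does not contain 175.75.159.108
  175.75.155.0/24 (175.75.155.0 - 175.75.155.255) does not contain 175.75.159.108
  175.75.158.0/24 (175.75.158.0 - 175.75.158.255) does not contain 175.75.159.108
  175.75.157.0/24 (175.75.157.0 - 175.75.157.255) does not contain 175.75.159.108
  175.75.150.0/23 (175.75.150.0 - 175.75.151.255) does not contain 175.75.159.108
  175.75.160.0/19 (175.75.160.0 - 175.75.191.255) does not contain 175.75.159.108
Longest matching prefix is /13 -> interface ens6.

ens6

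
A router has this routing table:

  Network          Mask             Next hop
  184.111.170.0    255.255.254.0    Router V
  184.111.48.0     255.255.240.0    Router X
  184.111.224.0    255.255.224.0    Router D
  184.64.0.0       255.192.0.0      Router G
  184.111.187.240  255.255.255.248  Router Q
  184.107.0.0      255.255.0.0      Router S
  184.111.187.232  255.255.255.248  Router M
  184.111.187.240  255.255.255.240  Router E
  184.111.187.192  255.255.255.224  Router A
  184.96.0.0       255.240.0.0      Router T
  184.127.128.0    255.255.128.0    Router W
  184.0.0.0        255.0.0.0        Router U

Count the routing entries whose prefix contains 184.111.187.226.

Prefixes containing 184.111.187.226:
  184.0.0.0/8 (184.0.0.0 - 184.255.255.255)
  184.64.0.0/10 (184.64.0.0 - 184.127.255.255)
  184.96.0.0/12 (184.96.0.0 - 184.111.255.255)
Total matching entries: 3.

3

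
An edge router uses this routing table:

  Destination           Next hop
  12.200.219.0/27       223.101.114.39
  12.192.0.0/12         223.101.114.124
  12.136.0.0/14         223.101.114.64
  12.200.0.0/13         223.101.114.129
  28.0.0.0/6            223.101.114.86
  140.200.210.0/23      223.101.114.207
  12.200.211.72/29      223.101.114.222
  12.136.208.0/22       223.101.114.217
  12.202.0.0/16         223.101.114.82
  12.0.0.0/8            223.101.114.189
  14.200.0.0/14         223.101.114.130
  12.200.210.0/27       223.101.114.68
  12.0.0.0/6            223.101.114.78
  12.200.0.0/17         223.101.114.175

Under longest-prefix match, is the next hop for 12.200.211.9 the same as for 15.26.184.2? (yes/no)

no

12.200.211.9: longest match 12.200.0.0/13 -> 223.101.114.129
15.26.184.2: longest match 12.0.0.0/6 -> 223.101.114.78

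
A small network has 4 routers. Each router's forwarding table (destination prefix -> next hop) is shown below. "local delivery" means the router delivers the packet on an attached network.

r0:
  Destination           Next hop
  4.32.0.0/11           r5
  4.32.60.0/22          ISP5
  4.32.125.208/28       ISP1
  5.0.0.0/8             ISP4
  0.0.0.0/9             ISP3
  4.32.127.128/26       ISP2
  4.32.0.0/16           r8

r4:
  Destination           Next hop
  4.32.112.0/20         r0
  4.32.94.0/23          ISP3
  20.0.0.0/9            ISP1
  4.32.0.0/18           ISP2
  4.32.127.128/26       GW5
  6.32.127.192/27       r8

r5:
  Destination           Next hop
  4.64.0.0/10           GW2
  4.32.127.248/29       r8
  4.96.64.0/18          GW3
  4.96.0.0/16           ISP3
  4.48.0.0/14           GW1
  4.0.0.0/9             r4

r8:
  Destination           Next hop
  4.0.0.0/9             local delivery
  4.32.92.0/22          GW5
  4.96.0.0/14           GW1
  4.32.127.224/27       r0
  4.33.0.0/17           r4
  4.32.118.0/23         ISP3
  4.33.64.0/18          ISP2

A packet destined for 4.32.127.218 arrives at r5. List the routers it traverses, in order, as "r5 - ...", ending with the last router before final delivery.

At r5: longest match for 4.32.127.218 is 4.0.0.0/9 -> r4
At r4: longest match for 4.32.127.218 is 4.32.112.0/20 -> r0
At r0: longest match for 4.32.127.218 is 4.32.0.0/16 -> r8
At r8: longest match for 4.32.127.218 is 4.0.0.0/9 -> local delivery

r5 - r4 - r0 - r8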